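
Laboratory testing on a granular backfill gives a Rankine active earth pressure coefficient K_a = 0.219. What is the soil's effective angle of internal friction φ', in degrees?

39.8°

K_a = tan²(45° − φ/2) ⇒ 45° − φ/2 = arctan(√0.219) = 25.08°.
φ = 2(45° − 25.08°) = 39.84°.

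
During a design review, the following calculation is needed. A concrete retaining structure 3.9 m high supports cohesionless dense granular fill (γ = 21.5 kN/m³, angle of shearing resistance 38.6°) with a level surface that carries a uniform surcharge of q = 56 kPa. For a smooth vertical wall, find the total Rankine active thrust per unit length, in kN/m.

K_a = tan²(45° − φ/2) = 0.2316.
Soil triangle: ½ K_a γ H² = 0.5×0.2316×21.5×3.9² = 37.87 kN/m.
Surcharge rectangle: K_a q H = 0.2316×56×3.9 = 50.59 kN/m.
Total = 37.87 + 50.59 = 88.46 kN/m.

88.5 kN/m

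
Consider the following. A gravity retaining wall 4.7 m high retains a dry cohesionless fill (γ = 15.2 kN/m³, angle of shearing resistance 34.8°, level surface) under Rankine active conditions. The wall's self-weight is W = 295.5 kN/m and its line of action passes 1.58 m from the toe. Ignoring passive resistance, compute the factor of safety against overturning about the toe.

K_a = tan²(45° − 34.8°/2) = 0.2733.
P_a = ½K_aγH² = 0.5×0.2733×15.2×4.7² = 45.88 kN/m, acting at H/3 = 1.567 m above the base.
Overturning moment M_o = P_a × H/3 = 45.88 × 1.567 = 71.88.
Resisting moment M_r = W × 1.58 = 295.5 × 1.58 = 466.9.
FS_overturning = M_r/M_o = 466.9/71.88 = 6.495.

6.49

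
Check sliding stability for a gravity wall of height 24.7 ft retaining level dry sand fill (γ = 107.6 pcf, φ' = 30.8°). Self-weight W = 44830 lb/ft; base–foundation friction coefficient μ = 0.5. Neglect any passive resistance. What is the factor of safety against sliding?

K_a = tan²(45° − 30.8°/2) = 0.3227.
P_a = ½K_aγH² = 0.5×0.3227×107.6×24.7² = 10590 lb/ft, acting at H/3 = 8.233 ft above the base.
FS_sliding = μW / P_a = 0.5×44830 / 10590 = 2.116.

2.12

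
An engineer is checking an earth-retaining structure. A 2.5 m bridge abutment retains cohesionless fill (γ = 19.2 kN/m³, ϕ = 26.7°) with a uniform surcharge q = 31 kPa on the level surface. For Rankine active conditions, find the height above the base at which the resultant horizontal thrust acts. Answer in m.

1.07 m

K_a = 0.3800.
Triangular part P₁ = ½K_aγH² = 22.80 at H/3 = 0.8333 m; rectangular part P₂ = K_a q H = 29.45 at H/2 = 1.250 m.
ȳ = (P₁·0.8333 + P₂·1.250)/(P₁+P₂) = 1.068 m.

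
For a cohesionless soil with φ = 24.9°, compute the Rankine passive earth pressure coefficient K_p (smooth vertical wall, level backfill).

K_p = (1 + sin φ)/(1 − sin φ) = tan²(45° + 24.9°/2) = 2.454.

2.45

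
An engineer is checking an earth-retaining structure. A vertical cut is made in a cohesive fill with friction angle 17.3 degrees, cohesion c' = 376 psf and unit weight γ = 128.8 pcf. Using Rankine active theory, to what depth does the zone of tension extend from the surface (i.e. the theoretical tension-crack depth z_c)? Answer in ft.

K_a = tan²(45° − 17.3°/2) = 0.5416; √K_a = 0.7359.
The active pressure is zero where K_a γ z = 2c√K_a, so z_c = 2c/(γ√K_a) = 2×376/(128.8×0.7359) = 7.934 ft.

7.93 ft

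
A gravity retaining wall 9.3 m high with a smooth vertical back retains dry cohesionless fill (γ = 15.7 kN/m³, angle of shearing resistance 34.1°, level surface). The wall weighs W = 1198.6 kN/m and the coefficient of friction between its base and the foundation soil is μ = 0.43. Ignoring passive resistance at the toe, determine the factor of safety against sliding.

2.70

K_a = tan²(45° − 34.1°/2) = 0.2815.
P_a = ½K_aγH² = 0.5×0.2815×15.7×9.3² = 191.1 kN/m, acting at H/3 = 3.100 m above the base.
FS_sliding = μW / P_a = 0.43×1198.6 / 191.1 = 2.696.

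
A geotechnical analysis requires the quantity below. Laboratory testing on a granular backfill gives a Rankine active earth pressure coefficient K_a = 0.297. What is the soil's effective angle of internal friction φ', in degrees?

32.8°

K_a = tan²(45° − φ/2) ⇒ 45° − φ/2 = arctan(√0.297) = 28.59°.
φ = 2(45° − 28.59°) = 32.82°.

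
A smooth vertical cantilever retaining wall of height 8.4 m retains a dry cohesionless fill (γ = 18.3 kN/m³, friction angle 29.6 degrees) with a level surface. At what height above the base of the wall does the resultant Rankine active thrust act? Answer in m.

K_a = 0.3387.
The pressure distribution is triangular, so the resultant acts at H/3 above the base = 8.4/3 = 2.800 m.

2.80 m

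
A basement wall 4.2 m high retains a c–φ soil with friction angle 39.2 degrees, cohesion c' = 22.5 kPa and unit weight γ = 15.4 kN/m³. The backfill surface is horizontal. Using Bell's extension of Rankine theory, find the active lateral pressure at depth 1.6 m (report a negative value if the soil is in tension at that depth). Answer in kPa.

-15.8 kPa

K_a = (1 − sin φ)/(1 + sin φ) = 0.2255.
σ_a = K_a γ z − 2c√K_a = 0.2255×15.4×1.6 − 2×22.5×0.4748 = -15.81 kPa.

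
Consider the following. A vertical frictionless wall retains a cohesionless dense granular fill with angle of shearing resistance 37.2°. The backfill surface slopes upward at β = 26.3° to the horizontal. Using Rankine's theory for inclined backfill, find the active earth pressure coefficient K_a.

K_a = cos β · (cos β − √(cos²β − cos²φ)) / (cos β + √(cos²β − cos²φ)).
cos β = 0.8965, cos φ = 0.7965, √(cos²β − cos²φ) = 0.4114.
K_a = 0.8965 × (0.8965 − 0.4114)/(0.8965 + 0.4114) = 0.3325.

0.333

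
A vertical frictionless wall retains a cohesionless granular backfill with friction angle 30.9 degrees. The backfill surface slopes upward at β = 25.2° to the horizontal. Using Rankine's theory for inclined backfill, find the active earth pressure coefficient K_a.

K_a = cos β · (cos β − √(cos²β − cos²φ)) / (cos β + √(cos²β − cos²φ)).
cos β = 0.9048, cos φ = 0.8581, √(cos²β − cos²φ) = 0.2871.
K_a = 0.9048 × (0.9048 − 0.2871)/(0.9048 + 0.2871) = 0.4689.

0.469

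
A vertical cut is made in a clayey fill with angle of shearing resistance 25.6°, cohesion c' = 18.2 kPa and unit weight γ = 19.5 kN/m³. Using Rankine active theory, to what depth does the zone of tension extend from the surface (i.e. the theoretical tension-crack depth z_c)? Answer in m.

K_a = tan²(45° − 25.6°/2) = 0.3966; √K_a = 0.6297.
The active pressure is zero where K_a γ z = 2c√K_a, so z_c = 2c/(γ√K_a) = 2×18.2/(19.5×0.6297) = 2.964 m.

2.96 m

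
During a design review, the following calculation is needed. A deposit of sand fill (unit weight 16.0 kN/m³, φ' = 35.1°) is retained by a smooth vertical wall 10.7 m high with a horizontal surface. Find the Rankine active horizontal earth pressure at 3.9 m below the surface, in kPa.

K_a = (1 − sin φ)/(1 + sin φ) = 0.2698.
σ_h = K_a γ z = 0.2698 × 16.0 × 3.9 = 16.84 kPa.

16.8 kPa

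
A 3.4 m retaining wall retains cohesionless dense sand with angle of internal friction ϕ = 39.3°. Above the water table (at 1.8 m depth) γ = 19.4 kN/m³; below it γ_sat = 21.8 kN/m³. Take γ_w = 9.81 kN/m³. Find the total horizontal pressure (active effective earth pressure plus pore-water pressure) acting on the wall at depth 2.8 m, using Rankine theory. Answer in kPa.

20.3 kPa

K_a = (1 − sin φ)/(1 + sin φ) = 0.2245.
γ' = 21.8 − 9.81 = 11.99 kN/m³.
Effective vertical stress at 2.8 m: σ'_v = 19.4×1.8 + 11.99×1.000 = 46.91 kPa.
σ'_h = K_a σ'_v = 0.2245 × 46.91 = 10.53 kPa; u = γ_w × 1.000 = 9.810 kPa.
Total σ_h = 10.53 + 9.810 = 20.34 kPa.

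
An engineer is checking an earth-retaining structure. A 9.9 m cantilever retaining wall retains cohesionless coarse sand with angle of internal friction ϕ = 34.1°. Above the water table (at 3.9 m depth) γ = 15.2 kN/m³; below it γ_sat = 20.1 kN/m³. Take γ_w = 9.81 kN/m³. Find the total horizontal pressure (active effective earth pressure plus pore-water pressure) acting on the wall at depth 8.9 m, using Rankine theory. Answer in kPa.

K_a = (1 − sin φ)/(1 + sin φ) = 0.2815.
γ' = 20.1 − 9.81 = 10.29 kN/m³.
Effective vertical stress at 8.9 m: σ'_v = 15.2×3.9 + 10.29×5.00 = 110.7 kPa.
σ'_h = K_a σ'_v = 0.2815 × 110.7 = 31.17 kPa; u = γ_w × 5.00 = 49.05 kPa.
Total σ_h = 31.17 + 49.05 = 80.22 kPa.

80.2 kPa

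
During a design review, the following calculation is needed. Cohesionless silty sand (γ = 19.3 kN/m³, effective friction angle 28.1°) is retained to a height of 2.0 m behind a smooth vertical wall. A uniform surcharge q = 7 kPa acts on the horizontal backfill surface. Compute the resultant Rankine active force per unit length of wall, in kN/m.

18.9 kN/m

K_a = tan²(45° − φ/2) = 0.3596.
Soil triangle: ½ K_a γ H² = 0.5×0.3596×19.3×2.0² = 13.88 kN/m.
Surcharge rectangle: K_a q H = 0.3596×7×2.0 = 5.035 kN/m.
Total = 13.88 + 5.035 = 18.92 kN/m.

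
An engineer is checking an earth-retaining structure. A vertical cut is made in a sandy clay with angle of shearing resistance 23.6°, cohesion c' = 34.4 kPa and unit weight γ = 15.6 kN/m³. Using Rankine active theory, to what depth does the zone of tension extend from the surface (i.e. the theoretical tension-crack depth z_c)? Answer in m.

6.74 m

K_a = tan²(45° − 23.6°/2) = 0.4282; √K_a = 0.6544.
The active pressure is zero where K_a γ z = 2c√K_a, so z_c = 2c/(γ√K_a) = 2×34.4/(15.6×0.6544) = 6.740 m.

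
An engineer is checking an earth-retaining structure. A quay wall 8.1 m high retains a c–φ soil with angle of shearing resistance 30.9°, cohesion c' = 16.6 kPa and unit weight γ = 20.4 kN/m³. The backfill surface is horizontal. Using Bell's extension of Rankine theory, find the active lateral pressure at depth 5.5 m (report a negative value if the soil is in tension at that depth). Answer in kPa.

17.2 kPa

K_a = (1 − sin φ)/(1 + sin φ) = 0.3214.
σ_a = K_a γ z − 2c√K_a = 0.3214×20.4×5.5 − 2×16.6×0.5669 = 17.24 kPa.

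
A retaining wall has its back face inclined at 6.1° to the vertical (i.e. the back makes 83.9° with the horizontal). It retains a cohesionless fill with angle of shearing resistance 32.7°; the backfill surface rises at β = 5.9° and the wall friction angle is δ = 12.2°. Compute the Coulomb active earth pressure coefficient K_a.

K_a = sin²(α+φ) / [sin²α · sin(α−δ) · (1 + √{sin(φ+δ)sin(φ−β) / (sin(α−δ)sin(α+β))})²].
With α = 83.9°, φ = 32.7°, δ = 12.2°, β = 5.9°: K_a = 0.3416.

0.342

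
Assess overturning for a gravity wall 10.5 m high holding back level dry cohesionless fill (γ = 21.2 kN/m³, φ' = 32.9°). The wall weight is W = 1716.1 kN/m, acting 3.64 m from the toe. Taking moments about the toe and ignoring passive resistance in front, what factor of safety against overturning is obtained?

5.16

K_a = tan²(45° − 32.9°/2) = 0.2960.
P_a = ½K_aγH² = 0.5×0.2960×21.2×10.5² = 346.0 kN/m, acting at H/3 = 3.500 m above the base.
Overturning moment M_o = P_a × H/3 = 346.0 × 3.500 = 1211.
Resisting moment M_r = W × 3.64 = 1716.1 × 3.64 = 6247.
FS_overturning = M_r/M_o = 6247/1211 = 5.159.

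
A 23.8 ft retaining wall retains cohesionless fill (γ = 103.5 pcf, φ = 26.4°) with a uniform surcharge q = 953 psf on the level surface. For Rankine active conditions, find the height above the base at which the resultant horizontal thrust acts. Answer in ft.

9.66 ft

K_a = 0.3844.
Triangular part P₁ = ½K_aγH² = 11270 at H/3 = 7.933 ft; rectangular part P₂ = K_a q H = 8719 at H/2 = 11.90 ft.
ȳ = (P₁·7.933 + P₂·11.90)/(P₁+P₂) = 9.664 ft.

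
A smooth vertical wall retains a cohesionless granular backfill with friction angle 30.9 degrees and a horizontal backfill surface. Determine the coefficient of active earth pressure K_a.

K_a = (1 − sin φ)/(1 + sin φ) = (1 − sin 30.9°)/(1 + sin 30.9°) = 0.3214.

0.321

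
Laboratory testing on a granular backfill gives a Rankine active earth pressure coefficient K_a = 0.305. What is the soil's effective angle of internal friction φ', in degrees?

K_a = tan²(45° − φ/2) ⇒ 45° − φ/2 = arctan(√0.305) = 28.91°.
φ = 2(45° − 28.91°) = 32.18°.

32.2°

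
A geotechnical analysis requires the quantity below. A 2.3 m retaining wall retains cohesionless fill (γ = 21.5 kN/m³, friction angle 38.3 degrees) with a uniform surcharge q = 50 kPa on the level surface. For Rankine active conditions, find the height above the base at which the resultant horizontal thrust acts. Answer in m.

1.02 m

K_a = 0.2347.
Triangular part P₁ = ½K_aγH² = 13.35 at H/3 = 0.7667 m; rectangular part P₂ = K_a q H = 26.99 at H/2 = 1.150 m.
ȳ = (P₁·0.7667 + P₂·1.150)/(P₁+P₂) = 1.023 m.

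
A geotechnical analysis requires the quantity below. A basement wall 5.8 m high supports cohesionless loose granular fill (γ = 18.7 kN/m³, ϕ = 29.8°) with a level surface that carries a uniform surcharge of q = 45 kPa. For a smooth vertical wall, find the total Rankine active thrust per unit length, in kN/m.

193 kN/m

K_a = tan²(45° − φ/2) = 0.3360.
Soil triangle: ½ K_a γ H² = 0.5×0.3360×18.7×5.8² = 105.7 kN/m.
Surcharge rectangle: K_a q H = 0.3360×45×5.8 = 87.70 kN/m.
Total = 105.7 + 87.70 = 193.4 kN/m.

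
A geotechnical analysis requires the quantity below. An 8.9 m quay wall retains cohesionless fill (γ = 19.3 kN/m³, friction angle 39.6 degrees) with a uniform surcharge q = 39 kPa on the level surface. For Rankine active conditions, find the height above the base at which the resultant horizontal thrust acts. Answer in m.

3.43 m

K_a = 0.2214.
Triangular part P₁ = ½K_aγH² = 169.3 at H/3 = 2.967 m; rectangular part P₂ = K_a q H = 76.86 at H/2 = 4.450 m.
ȳ = (P₁·2.967 + P₂·4.450)/(P₁+P₂) = 3.430 m.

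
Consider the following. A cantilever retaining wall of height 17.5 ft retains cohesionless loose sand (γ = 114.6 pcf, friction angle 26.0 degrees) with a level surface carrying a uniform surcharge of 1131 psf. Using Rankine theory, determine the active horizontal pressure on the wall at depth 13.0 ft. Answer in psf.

K_a = (1 − sin φ)/(1 + sin φ) = 0.3905.
σ_v = γz + q = 114.6 × 13.0 + 1131 = 2621 psf.
σ_h = K_a σ_v = 0.3905 × 2621 = 1023 psf.

1020 psf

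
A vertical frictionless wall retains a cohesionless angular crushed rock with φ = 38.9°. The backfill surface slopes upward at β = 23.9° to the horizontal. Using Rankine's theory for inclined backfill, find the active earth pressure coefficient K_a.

0.285

K_a = cos β · (cos β − √(cos²β − cos²φ)) / (cos β + √(cos²β − cos²φ)).
cos β = 0.9143, cos φ = 0.7782, √(cos²β − cos²φ) = 0.4798.
K_a = 0.9143 × (0.9143 − 0.4798)/(0.9143 + 0.4798) = 0.2849.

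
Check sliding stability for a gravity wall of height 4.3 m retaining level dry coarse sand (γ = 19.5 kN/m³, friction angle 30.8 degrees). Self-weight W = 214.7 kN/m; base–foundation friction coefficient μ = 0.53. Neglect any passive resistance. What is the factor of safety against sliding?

K_a = tan²(45° − 30.8°/2) = 0.3227.
P_a = ½K_aγH² = 0.5×0.3227×19.5×4.3² = 58.18 kN/m, acting at H/3 = 1.433 m above the base.
FS_sliding = μW / P_a = 0.53×214.7 / 58.18 = 1.956.

1.96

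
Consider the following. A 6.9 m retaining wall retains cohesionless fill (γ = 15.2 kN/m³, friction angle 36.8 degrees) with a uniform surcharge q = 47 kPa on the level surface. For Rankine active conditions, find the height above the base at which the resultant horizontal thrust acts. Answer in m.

2.84 m

K_a = 0.2508.
Triangular part P₁ = ½K_aγH² = 90.74 at H/3 = 2.300 m; rectangular part P₂ = K_a q H = 81.32 at H/2 = 3.450 m.
ȳ = (P₁·2.300 + P₂·3.450)/(P₁+P₂) = 2.844 m.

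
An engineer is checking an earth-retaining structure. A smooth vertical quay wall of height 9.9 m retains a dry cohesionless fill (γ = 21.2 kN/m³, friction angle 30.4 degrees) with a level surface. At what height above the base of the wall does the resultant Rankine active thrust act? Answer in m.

3.30 m

K_a = 0.3280.
The pressure distribution is triangular, so the resultant acts at H/3 above the base = 9.9/3 = 3.300 m.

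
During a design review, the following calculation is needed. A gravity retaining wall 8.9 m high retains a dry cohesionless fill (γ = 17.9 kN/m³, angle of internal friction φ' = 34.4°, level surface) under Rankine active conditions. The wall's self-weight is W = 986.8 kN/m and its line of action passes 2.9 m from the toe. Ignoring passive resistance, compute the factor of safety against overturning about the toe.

K_a = tan²(45° − 34.4°/2) = 0.2780.
P_a = ½K_aγH² = 0.5×0.2780×17.9×8.9² = 197.1 kN/m, acting at H/3 = 2.967 m above the base.
Overturning moment M_o = P_a × H/3 = 197.1 × 2.967 = 584.6.
Resisting moment M_r = W × 2.9 = 986.8 × 2.9 = 2862.
FS_overturning = M_r/M_o = 2862/584.6 = 4.895.

4.89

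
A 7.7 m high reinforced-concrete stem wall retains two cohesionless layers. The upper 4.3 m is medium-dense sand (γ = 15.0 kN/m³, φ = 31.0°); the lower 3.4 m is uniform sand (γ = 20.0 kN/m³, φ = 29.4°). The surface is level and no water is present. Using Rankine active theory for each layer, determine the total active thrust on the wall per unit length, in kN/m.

159 kN/m

K_a1 = tan²(45°−31.0°/2) = 0.3201; K_a2 = tan²(45°−29.4°/2) = 0.3415.
Layer 1: σ at base = K_a1 γ₁ h₁ = 20.65 kPa; P₁ = ½×20.65×4.3 = 44.39.
Layer 2: σ_v at top = γ₁h₁ = 64.50; σ_h top = K_a2×64.50 = 22.02; σ_h base = K_a2×(64.50+20.0×3.4) = 45.24.
P₂ = ½(22.02+45.24)×3.4 = 114.4. Total P_a = 44.39+114.4 = 158.7 kN/m.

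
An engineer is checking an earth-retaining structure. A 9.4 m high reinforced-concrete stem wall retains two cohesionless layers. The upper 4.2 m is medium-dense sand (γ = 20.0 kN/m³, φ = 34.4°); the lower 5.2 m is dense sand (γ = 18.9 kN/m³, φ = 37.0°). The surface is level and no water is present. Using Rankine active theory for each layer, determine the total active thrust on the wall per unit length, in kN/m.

221 kN/m

K_a1 = tan²(45°−34.4°/2) = 0.2780; K_a2 = tan²(45°−37.0°/2) = 0.2486.
Layer 1: σ at base = K_a1 γ₁ h₁ = 23.35 kPa; P₁ = ½×23.35×4.2 = 49.04.
Layer 2: σ_v at top = γ₁h₁ = 84.00; σ_h top = K_a2×84.00 = 20.88; σ_h base = K_a2×(84.00+18.9×5.2) = 45.31.
P₂ = ½(20.88+45.31)×5.2 = 172.1. Total P_a = 49.04+172.1 = 221.1 kN/m.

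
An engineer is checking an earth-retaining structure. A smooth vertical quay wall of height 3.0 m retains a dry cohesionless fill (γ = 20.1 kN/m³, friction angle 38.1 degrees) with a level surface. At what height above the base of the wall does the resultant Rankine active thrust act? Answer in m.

1.00 m

K_a = 0.2368.
The pressure distribution is triangular, so the resultant acts at H/3 above the base = 3.0/3 = 1.000 m.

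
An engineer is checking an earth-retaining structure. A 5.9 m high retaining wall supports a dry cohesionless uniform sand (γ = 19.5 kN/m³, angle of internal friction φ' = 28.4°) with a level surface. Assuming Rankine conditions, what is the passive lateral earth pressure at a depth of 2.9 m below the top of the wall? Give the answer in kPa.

159 kPa

K_p = (1 + sin φ)/(1 − sin φ) = 2.814.
σ_h = K_p γ z = 2.814 × 19.5 × 2.9 = 159.1 kPa.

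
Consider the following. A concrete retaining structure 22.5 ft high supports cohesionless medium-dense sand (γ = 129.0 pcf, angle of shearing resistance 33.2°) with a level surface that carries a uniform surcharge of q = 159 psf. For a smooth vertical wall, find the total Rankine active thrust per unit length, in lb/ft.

K_a = tan²(45° − φ/2) = 0.2924.
Soil triangle: ½ K_a γ H² = 0.5×0.2924×129.0×22.5² = 9546 lb/ft.
Surcharge rectangle: K_a q H = 0.2924×159×22.5 = 1046 lb/ft.
Total = 9546 + 1046 = 10590 lb/ft.

10600 lb/ft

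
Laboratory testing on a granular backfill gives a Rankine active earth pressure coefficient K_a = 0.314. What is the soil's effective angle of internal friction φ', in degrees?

K_a = tan²(45° − φ/2) ⇒ 45° − φ/2 = arctan(√0.314) = 29.26°.
φ = 2(45° − 29.26°) = 31.47°.

31.5°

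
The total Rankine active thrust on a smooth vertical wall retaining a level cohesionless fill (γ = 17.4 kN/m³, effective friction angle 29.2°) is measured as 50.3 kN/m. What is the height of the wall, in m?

K_a = 0.3442. P_a = ½ K_a γ H² ⇒ H = √(2P_a/(K_a γ)).
H = √(2×50.3/(0.3442×17.4)) = 4.098 m.

4.10 m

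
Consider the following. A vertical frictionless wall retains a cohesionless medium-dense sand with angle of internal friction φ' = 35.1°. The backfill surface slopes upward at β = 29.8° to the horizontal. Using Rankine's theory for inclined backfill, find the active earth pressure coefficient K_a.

K_a = cos β · (cos β − √(cos²β − cos²φ)) / (cos β + √(cos²β − cos²φ)).
cos β = 0.8678, cos φ = 0.8181, √(cos²β − cos²φ) = 0.2892.
K_a = 0.8678 × (0.8678 − 0.2892)/(0.8678 + 0.2892) = 0.4339.

0.434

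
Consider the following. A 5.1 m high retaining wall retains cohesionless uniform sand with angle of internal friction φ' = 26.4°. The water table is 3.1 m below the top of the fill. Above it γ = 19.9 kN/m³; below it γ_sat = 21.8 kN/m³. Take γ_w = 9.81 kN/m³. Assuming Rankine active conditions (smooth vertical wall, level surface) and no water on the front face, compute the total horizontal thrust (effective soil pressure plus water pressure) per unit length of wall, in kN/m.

K_a = tan²(45° − φ/2) = 0.3844.
γ' = 21.8 − 9.81 = 11.99 kN/m³. Depth below WT = 2.0 m.
σ'_h at WT = K_a γ d_w = 23.72 kPa; at base = 23.72 + K_a γ' × 2.0 = 32.93 kPa.
P₁ (0–3.1 m) = ½×23.72×3.1 = 36.76. P₂ (3.1–5.1 m) = ½(23.72+32.93)×2.0 = 56.65.
P_w = ½ γ_w h₂² = 0.5×9.81×2.0² = 19.62. Total = 36.76+56.65+19.62 = 113.0 kN/m.

113 kN/m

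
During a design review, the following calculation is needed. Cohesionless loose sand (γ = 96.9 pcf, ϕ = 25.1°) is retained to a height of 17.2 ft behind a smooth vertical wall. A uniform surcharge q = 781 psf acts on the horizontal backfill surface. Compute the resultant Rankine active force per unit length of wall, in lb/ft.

11200 lb/ft

K_a = tan²(45° − φ/2) = 0.4043.
Soil triangle: ½ K_a γ H² = 0.5×0.4043×96.9×17.2² = 5795 lb/ft.
Surcharge rectangle: K_a q H = 0.4043×781×17.2 = 5431 lb/ft.
Total = 5795 + 5431 = 11230 lb/ft.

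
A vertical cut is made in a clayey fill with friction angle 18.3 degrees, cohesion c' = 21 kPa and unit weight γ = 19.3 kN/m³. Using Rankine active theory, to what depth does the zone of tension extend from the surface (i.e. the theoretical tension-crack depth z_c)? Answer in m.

3.01 m

K_a = tan²(45° − 18.3°/2) = 0.5221; √K_a = 0.7226.
The active pressure is zero where K_a γ z = 2c√K_a, so z_c = 2c/(γ√K_a) = 2×21/(19.3×0.7226) = 3.012 m.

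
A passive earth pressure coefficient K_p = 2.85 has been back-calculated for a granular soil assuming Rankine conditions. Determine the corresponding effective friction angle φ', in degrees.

K_p = (1+sin φ)/(1−sin φ) ⇒ sin φ = (K_p − 1)/(K_p + 1) = 0.4805.
φ = arcsin(0.4805) = 28.72°.

28.7°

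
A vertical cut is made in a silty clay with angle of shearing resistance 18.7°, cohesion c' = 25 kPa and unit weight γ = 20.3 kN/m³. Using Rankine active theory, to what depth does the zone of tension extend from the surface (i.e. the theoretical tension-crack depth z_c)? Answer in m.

K_a = tan²(45° − 18.7°/2) = 0.5144; √K_a = 0.7173.
The active pressure is zero where K_a γ z = 2c√K_a, so z_c = 2c/(γ√K_a) = 2×25/(20.3×0.7173) = 3.434 m.

3.43 m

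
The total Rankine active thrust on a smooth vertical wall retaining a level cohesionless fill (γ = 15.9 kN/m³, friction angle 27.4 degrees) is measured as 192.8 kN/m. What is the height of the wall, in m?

K_a = 0.3697. P_a = ½ K_a γ H² ⇒ H = √(2P_a/(K_a γ)).
H = √(2×192.8/(0.3697×15.9)) = 8.100 m.

8.10 m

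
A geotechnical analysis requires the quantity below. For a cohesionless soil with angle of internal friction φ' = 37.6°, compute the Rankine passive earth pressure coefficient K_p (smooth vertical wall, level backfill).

4.13

K_p = (1 + sin φ)/(1 − sin φ) = tan²(45° + 37.6°/2) = 4.130.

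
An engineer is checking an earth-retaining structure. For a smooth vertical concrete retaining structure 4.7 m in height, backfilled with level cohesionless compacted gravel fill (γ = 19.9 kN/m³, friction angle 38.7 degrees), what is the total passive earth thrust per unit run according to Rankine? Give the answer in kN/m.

K_p = tan²(45° + φ/2) = 4.337.
P_p = ½ K_p γ H² = 0.5 × 4.337 × 19.9 × 4.7² = 953.2 kN/m.

953 kN/m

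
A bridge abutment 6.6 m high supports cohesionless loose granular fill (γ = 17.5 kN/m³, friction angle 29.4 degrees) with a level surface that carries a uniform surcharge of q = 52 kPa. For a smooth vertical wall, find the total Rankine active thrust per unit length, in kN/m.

247 kN/m

K_a = tan²(45° − φ/2) = 0.3415.
Soil triangle: ½ K_a γ H² = 0.5×0.3415×17.5×6.6² = 130.2 kN/m.
Surcharge rectangle: K_a q H = 0.3415×52×6.6 = 117.2 kN/m.
Total = 130.2 + 117.2 = 247.3 kN/m.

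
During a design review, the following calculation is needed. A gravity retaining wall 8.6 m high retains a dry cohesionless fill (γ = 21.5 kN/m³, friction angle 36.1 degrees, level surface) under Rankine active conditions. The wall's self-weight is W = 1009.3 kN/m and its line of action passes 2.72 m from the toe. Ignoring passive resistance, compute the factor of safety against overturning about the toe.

K_a = tan²(45° − 36.1°/2) = 0.2585.
P_a = ½K_aγH² = 0.5×0.2585×21.5×8.6² = 205.5 kN/m, acting at H/3 = 2.867 m above the base.
Overturning moment M_o = P_a × H/3 = 205.5 × 2.867 = 589.2.
Resisting moment M_r = W × 2.72 = 1009.3 × 2.72 = 2745.
FS_overturning = M_r/M_o = 2745/589.2 = 4.660.

4.66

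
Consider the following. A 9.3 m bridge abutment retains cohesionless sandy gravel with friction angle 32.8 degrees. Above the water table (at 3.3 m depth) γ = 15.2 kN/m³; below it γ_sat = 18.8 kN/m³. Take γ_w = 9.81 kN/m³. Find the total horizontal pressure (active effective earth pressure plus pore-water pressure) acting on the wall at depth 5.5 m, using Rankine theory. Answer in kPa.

K_a = (1 − sin φ)/(1 + sin φ) = 0.2973.
γ' = 18.8 − 9.81 = 8.990 kN/m³.
Effective vertical stress at 5.5 m: σ'_v = 15.2×3.3 + 8.990×2.20 = 69.94 kPa.
σ'_h = K_a σ'_v = 0.2973 × 69.94 = 20.79 kPa; u = γ_w × 2.20 = 21.58 kPa.
Total σ_h = 20.79 + 21.58 = 42.37 kPa.

42.4 kPa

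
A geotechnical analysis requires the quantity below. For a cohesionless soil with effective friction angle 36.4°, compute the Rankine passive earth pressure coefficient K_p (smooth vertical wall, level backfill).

3.92

K_p = (1 + sin φ)/(1 − sin φ) = tan²(45° + 36.4°/2) = 3.919.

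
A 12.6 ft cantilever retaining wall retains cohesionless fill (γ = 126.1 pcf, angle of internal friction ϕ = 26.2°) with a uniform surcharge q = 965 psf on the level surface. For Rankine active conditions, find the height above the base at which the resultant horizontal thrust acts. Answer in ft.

K_a = 0.3874.
Triangular part P₁ = ½K_aγH² = 3878 at H/3 = 4.200 ft; rectangular part P₂ = K_a q H = 4711 at H/2 = 6.300 ft.
ȳ = (P₁·4.200 + P₂·6.300)/(P₁+P₂) = 5.352 ft.

5.35 ft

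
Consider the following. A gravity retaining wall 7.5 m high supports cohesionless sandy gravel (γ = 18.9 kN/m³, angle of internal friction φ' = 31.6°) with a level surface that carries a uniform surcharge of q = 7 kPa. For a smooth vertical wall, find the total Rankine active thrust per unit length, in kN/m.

182 kN/m

K_a = tan²(45° − φ/2) = 0.3123.
Soil triangle: ½ K_a γ H² = 0.5×0.3123×18.9×7.5² = 166.0 kN/m.
Surcharge rectangle: K_a q H = 0.3123×7×7.5 = 16.40 kN/m.
Total = 166.0 + 16.40 = 182.4 kN/m.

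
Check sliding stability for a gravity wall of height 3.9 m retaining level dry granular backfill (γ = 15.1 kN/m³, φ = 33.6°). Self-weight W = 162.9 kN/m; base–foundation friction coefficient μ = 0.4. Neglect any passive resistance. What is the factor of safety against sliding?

K_a = tan²(45° − 33.6°/2) = 0.2875.
P_a = ½K_aγH² = 0.5×0.2875×15.1×3.9² = 33.02 kN/m, acting at H/3 = 1.300 m above the base.
FS_sliding = μW / P_a = 0.4×162.9 / 33.02 = 1.974.

1.97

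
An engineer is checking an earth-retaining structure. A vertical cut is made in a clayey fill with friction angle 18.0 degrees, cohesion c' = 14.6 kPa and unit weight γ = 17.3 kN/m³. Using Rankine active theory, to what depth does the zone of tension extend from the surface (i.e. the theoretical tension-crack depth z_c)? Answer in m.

2.32 m

K_a = tan²(45° − 18.0°/2) = 0.5279; √K_a = 0.7265.
The active pressure is zero where K_a γ z = 2c√K_a, so z_c = 2c/(γ√K_a) = 2×14.6/(17.3×0.7265) = 2.323 m.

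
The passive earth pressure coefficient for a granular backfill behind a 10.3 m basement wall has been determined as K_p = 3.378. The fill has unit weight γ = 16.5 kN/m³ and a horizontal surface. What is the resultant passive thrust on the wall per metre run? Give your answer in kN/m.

2960 kN/m

P = ½ K_p γ H² = 0.5 × 3.378 × 16.5 × 10.3² = 2957 kN/m.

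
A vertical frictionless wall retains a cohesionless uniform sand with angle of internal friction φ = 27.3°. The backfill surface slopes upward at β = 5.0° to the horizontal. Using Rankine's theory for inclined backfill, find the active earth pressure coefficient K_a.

K_a = cos β · (cos β − √(cos²β − cos²φ)) / (cos β + √(cos²β − cos²φ)).
cos β = 0.9962, cos φ = 0.8886, √(cos²β − cos²φ) = 0.4503.
K_a = 0.9962 × (0.9962 − 0.4503)/(0.9962 + 0.4503) = 0.3760.

0.376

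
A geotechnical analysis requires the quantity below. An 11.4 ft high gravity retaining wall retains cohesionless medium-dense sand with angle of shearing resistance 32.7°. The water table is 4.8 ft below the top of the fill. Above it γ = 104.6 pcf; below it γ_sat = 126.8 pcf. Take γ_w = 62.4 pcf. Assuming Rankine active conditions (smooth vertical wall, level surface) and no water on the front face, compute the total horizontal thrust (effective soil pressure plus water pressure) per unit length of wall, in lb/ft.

K_a = tan²(45° − φ/2) = 0.2985.
γ' = 126.8 − 62.4 = 64.40 pcf. Depth below WT = 6.6 ft.
σ'_h at WT = K_a γ d_w = 149.9 psf; at base = 149.9 + K_a γ' × 6.6 = 276.7 psf.
P₁ (0–4.8 ft) = ½×149.9×4.8 = 359.7. P₂ (4.8–11.4 ft) = ½(149.9+276.7)×6.6 = 1408.
P_w = ½ γ_w h₂² = 0.5×62.4×6.6² = 1359. Total = 359.7+1408+1359 = 3127 lb/ft.

3130 lb/ft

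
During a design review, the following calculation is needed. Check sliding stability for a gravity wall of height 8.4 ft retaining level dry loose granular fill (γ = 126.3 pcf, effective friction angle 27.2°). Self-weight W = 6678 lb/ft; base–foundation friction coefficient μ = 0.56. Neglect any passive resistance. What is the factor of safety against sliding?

K_a = tan²(45° − 27.2°/2) = 0.3726.
P_a = ½K_aγH² = 0.5×0.3726×126.3×8.4² = 1660 lb/ft, acting at H/3 = 2.800 ft above the base.
FS_sliding = μW / P_a = 0.56×6678 / 1660 = 2.253.

2.25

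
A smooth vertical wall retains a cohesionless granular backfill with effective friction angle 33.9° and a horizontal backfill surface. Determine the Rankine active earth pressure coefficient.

K_a = (1 − sin φ)/(1 + sin φ) = (1 − sin 33.9°)/(1 + sin 33.9°) = 0.2839.

0.284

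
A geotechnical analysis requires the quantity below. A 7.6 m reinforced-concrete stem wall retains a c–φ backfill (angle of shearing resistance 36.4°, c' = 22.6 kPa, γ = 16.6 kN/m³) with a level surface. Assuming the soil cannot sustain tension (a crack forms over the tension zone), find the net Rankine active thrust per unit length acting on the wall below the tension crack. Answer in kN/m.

10.3 kN/m

K_a = 0.2552; √K_a = 0.5051.
Tension-crack depth z_c = 2c/(γ√K_a) = 2×22.6/(16.6×0.5051) = 5.390 m.
σ_a at base = K_a γ H − 2c√K_a = 0.2552×16.6×7.6 − 2×22.6×0.5051 = 9.359 kPa.
P_a = ½ × 9.359 × (H − z_c) = 0.5×9.359×2.210 = 10.34 kN/m.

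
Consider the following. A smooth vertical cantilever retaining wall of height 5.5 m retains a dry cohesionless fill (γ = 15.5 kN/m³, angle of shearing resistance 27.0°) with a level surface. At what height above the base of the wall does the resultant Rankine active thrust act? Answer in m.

1.83 m

K_a = 0.3755.
The pressure distribution is triangular, so the resultant acts at H/3 above the base = 5.5/3 = 1.833 m.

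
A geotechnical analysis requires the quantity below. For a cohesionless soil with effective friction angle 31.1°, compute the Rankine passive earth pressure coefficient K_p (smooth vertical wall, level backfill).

3.14

K_p = (1 + sin φ)/(1 − sin φ) = tan²(45° + 31.1°/2) = 3.137.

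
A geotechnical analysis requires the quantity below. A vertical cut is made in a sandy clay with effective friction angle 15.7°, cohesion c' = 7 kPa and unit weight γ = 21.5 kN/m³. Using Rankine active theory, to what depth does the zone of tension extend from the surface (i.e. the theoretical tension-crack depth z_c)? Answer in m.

0.859 m

K_a = tan²(45° − 15.7°/2) = 0.5741; √K_a = 0.7577.
The active pressure is zero where K_a γ z = 2c√K_a, so z_c = 2c/(γ√K_a) = 2×7/(21.5×0.7577) = 0.8594 m.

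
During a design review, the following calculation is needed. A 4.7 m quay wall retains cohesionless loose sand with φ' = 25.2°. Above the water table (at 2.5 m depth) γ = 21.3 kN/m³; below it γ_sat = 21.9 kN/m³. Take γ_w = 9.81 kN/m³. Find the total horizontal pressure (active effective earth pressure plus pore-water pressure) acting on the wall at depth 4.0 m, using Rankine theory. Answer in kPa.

K_a = (1 − sin φ)/(1 + sin φ) = 0.4027.
γ' = 21.9 − 9.81 = 12.09 kN/m³.
Effective vertical stress at 4.0 m: σ'_v = 21.3×2.5 + 12.09×1.50 = 71.38 kPa.
σ'_h = K_a σ'_v = 0.4027 × 71.38 = 28.75 kPa; u = γ_w × 1.50 = 14.71 kPa.
Total σ_h = 28.75 + 14.71 = 43.46 kPa.

43.5 kPa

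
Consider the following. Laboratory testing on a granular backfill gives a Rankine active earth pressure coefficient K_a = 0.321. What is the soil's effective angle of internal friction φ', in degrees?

K_a = tan²(45° − φ/2) ⇒ 45° − φ/2 = arctan(√0.321) = 29.53°.
φ = 2(45° − 29.53°) = 30.93°.

30.9°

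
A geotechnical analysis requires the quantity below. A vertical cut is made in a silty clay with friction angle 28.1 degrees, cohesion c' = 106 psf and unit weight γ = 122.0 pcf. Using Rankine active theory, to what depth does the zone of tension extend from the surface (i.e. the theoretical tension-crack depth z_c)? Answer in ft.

2.90 ft

K_a = tan²(45° − 28.1°/2) = 0.3596; √K_a = 0.5997.
The active pressure is zero where K_a γ z = 2c√K_a, so z_c = 2c/(γ√K_a) = 2×106/(122.0×0.5997) = 2.898 ft.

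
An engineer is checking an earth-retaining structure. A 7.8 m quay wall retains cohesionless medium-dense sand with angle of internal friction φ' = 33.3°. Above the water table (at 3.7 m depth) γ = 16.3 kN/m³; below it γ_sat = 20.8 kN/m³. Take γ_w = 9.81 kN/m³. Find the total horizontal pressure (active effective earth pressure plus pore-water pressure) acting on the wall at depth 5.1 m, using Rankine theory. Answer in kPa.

35.8 kPa

K_a = (1 − sin φ)/(1 + sin φ) = 0.2911.
γ' = 20.8 − 9.81 = 10.99 kN/m³.
Effective vertical stress at 5.1 m: σ'_v = 16.3×3.7 + 10.99×1.40 = 75.70 kPa.
σ'_h = K_a σ'_v = 0.2911 × 75.70 = 22.04 kPa; u = γ_w × 1.40 = 13.73 kPa.
Total σ_h = 22.04 + 13.73 = 35.77 kPa.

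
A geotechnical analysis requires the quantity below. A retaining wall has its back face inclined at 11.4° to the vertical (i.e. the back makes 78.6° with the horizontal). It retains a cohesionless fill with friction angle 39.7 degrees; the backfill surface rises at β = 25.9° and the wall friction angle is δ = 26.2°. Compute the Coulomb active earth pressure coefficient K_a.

K_a = sin²(α+φ) / [sin²α · sin(α−δ) · (1 + √{sin(φ+δ)sin(φ−β) / (sin(α−δ)sin(α+β))})²].
With α = 78.6°, φ = 39.7°, δ = 26.2°, β = 25.9°: K_a = 0.4334.

0.433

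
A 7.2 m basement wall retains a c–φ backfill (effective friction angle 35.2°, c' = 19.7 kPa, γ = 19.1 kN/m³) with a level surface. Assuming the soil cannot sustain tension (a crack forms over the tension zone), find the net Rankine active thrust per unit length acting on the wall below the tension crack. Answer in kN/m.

26.6 kN/m

K_a = 0.2687; √K_a = 0.5184.
Tension-crack depth z_c = 2c/(γ√K_a) = 2×19.7/(19.1×0.5184) = 3.980 m.
σ_a at base = K_a γ H − 2c√K_a = 0.2687×19.1×7.2 − 2×19.7×0.5184 = 16.53 kPa.
P_a = ½ × 16.53 × (H − z_c) = 0.5×16.53×3.220 = 26.61 kN/m.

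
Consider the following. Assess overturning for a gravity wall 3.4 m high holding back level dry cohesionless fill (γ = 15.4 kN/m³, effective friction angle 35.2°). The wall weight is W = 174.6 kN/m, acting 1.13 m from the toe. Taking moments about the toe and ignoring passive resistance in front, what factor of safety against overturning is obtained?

7.28

K_a = tan²(45° − 35.2°/2) = 0.2687.
P_a = ½K_aγH² = 0.5×0.2687×15.4×3.4² = 23.92 kN/m, acting at H/3 = 1.133 m above the base.
Overturning moment M_o = P_a × H/3 = 23.92 × 1.133 = 27.11.
Resisting moment M_r = W × 1.13 = 174.6 × 1.13 = 197.3.
FS_overturning = M_r/M_o = 197.3/27.11 = 7.279.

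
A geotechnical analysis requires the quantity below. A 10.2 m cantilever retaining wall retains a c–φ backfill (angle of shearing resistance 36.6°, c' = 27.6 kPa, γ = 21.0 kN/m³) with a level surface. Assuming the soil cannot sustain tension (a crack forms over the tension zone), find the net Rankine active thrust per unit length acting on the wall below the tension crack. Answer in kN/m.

65.7 kN/m

K_a = 0.2530; √K_a = 0.5029.
Tension-crack depth z_c = 2c/(γ√K_a) = 2×27.6/(21.0×0.5029) = 5.226 m.
σ_a at base = K_a γ H − 2c√K_a = 0.2530×21.0×10.2 − 2×27.6×0.5029 = 26.42 kPa.
P_a = ½ × 26.42 × (H − z_c) = 0.5×26.42×4.974 = 65.70 kN/m.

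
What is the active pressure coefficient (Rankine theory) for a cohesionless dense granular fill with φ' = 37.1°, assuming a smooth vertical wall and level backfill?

K_a = (1 − sin φ)/(1 + sin φ) = (1 − sin 37.1°)/(1 + sin 37.1°) = 0.2475.

0.247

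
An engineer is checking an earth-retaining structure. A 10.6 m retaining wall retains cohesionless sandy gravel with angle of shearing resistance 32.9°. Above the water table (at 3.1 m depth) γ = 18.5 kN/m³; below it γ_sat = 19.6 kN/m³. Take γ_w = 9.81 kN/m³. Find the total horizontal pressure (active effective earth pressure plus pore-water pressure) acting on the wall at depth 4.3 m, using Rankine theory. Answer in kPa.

K_a = (1 − sin φ)/(1 + sin φ) = 0.2960.
γ' = 19.6 − 9.81 = 9.790 kN/m³.
Effective vertical stress at 4.3 m: σ'_v = 18.5×3.1 + 9.790×1.20 = 69.10 kPa.
σ'_h = K_a σ'_v = 0.2960 × 69.10 = 20.46 kPa; u = γ_w × 1.20 = 11.77 kPa.
Total σ_h = 20.46 + 11.77 = 32.23 kPa.

32.2 kPa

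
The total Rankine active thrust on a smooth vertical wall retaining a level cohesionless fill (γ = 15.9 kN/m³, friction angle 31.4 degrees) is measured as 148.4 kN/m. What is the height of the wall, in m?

K_a = 0.3149. P_a = ½ K_a γ H² ⇒ H = √(2P_a/(K_a γ)).
H = √(2×148.4/(0.3149×15.9)) = 7.699 m.

7.70 m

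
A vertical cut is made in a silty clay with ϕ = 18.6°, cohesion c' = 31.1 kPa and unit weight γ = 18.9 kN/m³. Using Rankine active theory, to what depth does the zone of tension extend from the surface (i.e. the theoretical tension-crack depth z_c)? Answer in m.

4.58 m

K_a = tan²(45° − 18.6°/2) = 0.5163; √K_a = 0.7186.
The active pressure is zero where K_a γ z = 2c√K_a, so z_c = 2c/(γ√K_a) = 2×31.1/(18.9×0.7186) = 4.580 m.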